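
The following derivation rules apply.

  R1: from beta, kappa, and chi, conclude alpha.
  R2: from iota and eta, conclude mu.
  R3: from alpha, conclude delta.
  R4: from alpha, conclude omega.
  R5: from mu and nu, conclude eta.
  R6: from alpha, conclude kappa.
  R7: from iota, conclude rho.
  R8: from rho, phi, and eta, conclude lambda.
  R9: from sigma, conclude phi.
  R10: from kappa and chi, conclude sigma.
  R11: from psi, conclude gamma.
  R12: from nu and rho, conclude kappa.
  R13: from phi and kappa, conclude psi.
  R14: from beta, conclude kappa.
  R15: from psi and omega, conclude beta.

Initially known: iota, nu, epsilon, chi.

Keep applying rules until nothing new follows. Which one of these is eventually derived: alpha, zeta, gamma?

iota holds, so rho follows (R7).
From nu and rho, R12 gives kappa.
From kappa and chi, R10 gives sigma.
From sigma, R9 gives phi.
From phi and kappa, R13 gives psi.
psi holds, so gamma follows (R11).
alpha would need beta, kappa, and chi (R1), but beta is never established. No rule produces zeta, and it is not given.

gamma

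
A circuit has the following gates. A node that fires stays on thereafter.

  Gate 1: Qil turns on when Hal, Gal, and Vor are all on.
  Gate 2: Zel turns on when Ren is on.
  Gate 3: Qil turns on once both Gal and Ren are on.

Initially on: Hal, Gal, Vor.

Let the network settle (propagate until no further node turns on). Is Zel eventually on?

No

Zel would need Ren (Gate 2), but Ren never turns on.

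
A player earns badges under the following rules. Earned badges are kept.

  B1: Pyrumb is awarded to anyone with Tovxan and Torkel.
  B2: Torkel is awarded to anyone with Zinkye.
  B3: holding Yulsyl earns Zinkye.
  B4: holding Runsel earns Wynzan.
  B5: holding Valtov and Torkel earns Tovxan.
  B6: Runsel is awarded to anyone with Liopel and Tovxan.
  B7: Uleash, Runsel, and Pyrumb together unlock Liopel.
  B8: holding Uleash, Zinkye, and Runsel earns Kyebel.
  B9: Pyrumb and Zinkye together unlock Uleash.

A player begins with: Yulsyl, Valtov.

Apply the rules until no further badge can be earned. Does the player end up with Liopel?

No

Liopel would need Uleash, Runsel, and Pyrumb (B7), but Runsel is never earned.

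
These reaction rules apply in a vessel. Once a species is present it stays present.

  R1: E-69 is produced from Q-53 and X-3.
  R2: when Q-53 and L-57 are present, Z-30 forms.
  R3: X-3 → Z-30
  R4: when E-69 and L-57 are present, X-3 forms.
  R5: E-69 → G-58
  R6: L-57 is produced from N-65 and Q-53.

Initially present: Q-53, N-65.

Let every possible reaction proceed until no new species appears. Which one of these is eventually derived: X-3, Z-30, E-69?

N-65 and Q-53 present → L-57 forms (R6).
Q-53 and L-57 present → Z-30 forms (R2).
X-3 would need E-69 and L-57 (R4), but E-69 never forms. E-69 would need Q-53 and X-3 (R1), but X-3 never forms.

Z-30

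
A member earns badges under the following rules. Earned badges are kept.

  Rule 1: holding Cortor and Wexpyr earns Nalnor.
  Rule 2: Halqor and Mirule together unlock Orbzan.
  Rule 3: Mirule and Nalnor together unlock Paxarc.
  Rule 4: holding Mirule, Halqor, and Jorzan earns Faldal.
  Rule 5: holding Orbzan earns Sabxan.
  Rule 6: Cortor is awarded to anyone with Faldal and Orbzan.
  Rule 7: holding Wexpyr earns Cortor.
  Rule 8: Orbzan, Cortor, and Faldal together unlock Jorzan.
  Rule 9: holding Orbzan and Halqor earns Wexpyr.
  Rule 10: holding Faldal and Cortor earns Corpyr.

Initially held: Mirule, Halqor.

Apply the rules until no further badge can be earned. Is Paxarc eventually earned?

With Halqor and Mirule, Orbzan is earned (Rule 2).
With Orbzan and Halqor, Wexpyr is earned (Rule 9).
With Wexpyr, Cortor is earned (Rule 7).
With Cortor and Wexpyr, Nalnor is earned (Rule 1).
With Mirule and Nalnor, Paxarc is earned (Rule 3).

Yes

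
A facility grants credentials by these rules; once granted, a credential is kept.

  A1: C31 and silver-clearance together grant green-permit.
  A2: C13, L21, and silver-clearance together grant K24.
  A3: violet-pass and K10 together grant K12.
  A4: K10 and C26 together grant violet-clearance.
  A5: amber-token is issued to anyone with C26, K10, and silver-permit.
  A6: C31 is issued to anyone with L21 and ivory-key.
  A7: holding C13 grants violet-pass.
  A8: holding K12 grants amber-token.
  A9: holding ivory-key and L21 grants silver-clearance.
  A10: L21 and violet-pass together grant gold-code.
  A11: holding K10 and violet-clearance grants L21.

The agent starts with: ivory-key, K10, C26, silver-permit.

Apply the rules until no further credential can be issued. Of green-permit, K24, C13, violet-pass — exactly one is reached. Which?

green-permit

Holding K10 and C26 grants violet-clearance (A4).
Holding K10 and violet-clearance grants L21 (A11).
Holding ivory-key and L21 grants silver-clearance (A9).
Holding L21 and ivory-key grants C31 (A6).
Holding C31 and silver-clearance grants green-permit (A1).
violet-pass would need C13 (A7), but C13 is never granted. K24 would need C13, L21, and silver-clearance (A2), but C13 is never granted. No rule produces C13, and it is not given.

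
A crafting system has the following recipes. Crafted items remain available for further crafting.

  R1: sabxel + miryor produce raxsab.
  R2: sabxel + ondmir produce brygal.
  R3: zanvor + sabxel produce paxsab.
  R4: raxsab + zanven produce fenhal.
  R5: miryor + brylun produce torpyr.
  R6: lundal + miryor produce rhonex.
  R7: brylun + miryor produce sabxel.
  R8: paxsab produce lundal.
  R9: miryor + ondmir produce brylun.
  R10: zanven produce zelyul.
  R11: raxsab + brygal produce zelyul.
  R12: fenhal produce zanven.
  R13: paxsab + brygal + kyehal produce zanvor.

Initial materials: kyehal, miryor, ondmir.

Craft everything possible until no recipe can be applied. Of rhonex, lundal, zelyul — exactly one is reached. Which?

zelyul

Using R9, miryor and ondmir make brylun.
brylun + miryor → sabxel (R7).
Using R2, sabxel and ondmir make brygal.
sabxel + miryor → raxsab (R1).
raxsab + brygal → zelyul (R11).
lundal would need paxsab (R8), but paxsab is never obtained. rhonex would need lundal and miryor (R6), but lundal is never obtained.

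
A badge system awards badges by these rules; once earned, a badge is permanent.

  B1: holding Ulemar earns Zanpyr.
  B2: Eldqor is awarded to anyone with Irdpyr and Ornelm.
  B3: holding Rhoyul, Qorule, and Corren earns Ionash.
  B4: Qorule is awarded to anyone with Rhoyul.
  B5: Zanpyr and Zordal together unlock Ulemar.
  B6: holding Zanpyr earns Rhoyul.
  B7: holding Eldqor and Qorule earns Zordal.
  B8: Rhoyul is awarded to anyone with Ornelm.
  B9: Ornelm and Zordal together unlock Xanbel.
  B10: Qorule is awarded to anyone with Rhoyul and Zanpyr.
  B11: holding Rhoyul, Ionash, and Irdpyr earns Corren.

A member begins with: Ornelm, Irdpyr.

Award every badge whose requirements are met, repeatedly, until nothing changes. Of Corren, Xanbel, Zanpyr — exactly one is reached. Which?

Xanbel

With Ornelm, Rhoyul is earned (B8).
With Irdpyr and Ornelm, Eldqor is earned (B2).
With Rhoyul, Qorule is earned (B4).
With Eldqor and Qorule, Zordal is earned (B7).
With Ornelm and Zordal, Xanbel is earned (B9).
Zanpyr would need Ulemar (B1), but Ulemar is never earned. Corren would need Rhoyul, Ionash, and Irdpyr (B11), but Ionash is never earned.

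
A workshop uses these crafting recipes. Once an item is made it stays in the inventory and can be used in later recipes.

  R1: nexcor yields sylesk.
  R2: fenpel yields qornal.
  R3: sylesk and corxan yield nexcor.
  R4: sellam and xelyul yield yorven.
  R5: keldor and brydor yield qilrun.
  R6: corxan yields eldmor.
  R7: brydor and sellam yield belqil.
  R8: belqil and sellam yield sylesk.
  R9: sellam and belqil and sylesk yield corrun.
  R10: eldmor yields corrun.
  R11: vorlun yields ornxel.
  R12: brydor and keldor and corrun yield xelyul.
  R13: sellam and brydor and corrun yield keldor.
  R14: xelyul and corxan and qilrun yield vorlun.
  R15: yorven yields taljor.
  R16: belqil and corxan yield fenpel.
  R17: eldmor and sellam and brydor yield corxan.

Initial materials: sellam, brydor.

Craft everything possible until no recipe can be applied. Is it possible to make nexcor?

No

nexcor would need sylesk and corxan (R3), but corxan is never obtained.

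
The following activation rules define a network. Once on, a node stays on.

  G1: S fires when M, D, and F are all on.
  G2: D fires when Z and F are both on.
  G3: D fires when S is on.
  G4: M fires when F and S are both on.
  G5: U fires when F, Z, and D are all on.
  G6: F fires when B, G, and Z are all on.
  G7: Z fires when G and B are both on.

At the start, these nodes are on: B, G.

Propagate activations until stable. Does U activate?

Yes

G7: G and B on → Z on.
G6: B, G, and Z on → F on.
G2: Z and F on → D on.
G5: F, Z, and D on → U on.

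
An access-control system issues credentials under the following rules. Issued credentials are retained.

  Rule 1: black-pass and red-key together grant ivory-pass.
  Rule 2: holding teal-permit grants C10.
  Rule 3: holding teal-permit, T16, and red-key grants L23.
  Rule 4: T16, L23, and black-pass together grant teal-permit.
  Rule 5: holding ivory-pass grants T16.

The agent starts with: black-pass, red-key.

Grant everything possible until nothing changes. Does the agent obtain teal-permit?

teal-permit would need T16, L23, and black-pass (Rule 4), but L23 is never granted.

No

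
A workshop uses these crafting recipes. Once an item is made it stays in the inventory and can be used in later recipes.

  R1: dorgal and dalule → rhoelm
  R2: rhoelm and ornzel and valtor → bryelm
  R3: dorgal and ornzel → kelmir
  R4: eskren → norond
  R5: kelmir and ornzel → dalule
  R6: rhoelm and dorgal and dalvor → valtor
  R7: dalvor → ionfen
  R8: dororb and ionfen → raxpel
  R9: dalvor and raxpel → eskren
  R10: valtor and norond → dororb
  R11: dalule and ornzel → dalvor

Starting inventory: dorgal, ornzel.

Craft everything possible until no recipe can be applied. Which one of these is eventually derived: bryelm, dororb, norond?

dorgal and ornzel → kelmir (R3).
kelmir and ornzel → dalule (R5).
dalule and ornzel → dalvor (R11).
dorgal and dalule → rhoelm (R1).
Using R6, rhoelm, dorgal, and dalvor make valtor.
Using R2, rhoelm, ornzel, and valtor make bryelm.
norond would need eskren (R4), but eskren is never obtained. dororb would need valtor and norond (R10), but norond is never obtained.

bryelm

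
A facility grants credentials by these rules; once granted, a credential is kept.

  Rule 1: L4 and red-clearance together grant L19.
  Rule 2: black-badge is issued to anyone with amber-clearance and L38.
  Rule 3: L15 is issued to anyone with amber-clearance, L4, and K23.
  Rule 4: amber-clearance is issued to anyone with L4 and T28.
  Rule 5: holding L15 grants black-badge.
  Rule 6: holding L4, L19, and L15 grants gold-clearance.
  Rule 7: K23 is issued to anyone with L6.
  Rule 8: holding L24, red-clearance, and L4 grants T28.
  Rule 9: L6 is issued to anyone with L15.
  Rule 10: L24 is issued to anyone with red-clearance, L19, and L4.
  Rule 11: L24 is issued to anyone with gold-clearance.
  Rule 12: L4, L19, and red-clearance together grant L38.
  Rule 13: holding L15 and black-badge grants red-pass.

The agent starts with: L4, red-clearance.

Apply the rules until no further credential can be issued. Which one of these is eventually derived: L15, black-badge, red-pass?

black-badge

Holding L4 and red-clearance grants L19 (Rule 1).
Holding red-clearance, L19, and L4 grants L24 (Rule 10).
Holding L4, L19, and red-clearance grants L38 (Rule 12).
Holding L24, red-clearance, and L4 grants T28 (Rule 8).
Holding L4 and T28 grants amber-clearance (Rule 4).
Holding amber-clearance and L38 grants black-badge (Rule 2).
red-pass would need L15 and black-badge (Rule 13), but L15 is never granted. L15 would need amber-clearance, L4, and K23 (Rule 3), but K23 is never granted.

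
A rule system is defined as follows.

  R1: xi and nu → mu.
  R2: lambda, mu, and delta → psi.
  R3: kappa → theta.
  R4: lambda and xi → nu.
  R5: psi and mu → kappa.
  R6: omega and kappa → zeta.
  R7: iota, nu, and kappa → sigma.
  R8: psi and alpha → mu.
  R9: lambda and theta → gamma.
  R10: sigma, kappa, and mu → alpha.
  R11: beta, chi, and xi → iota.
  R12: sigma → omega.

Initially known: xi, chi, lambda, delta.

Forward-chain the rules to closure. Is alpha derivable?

alpha would need sigma, kappa, and mu (R10), but sigma is never established.

No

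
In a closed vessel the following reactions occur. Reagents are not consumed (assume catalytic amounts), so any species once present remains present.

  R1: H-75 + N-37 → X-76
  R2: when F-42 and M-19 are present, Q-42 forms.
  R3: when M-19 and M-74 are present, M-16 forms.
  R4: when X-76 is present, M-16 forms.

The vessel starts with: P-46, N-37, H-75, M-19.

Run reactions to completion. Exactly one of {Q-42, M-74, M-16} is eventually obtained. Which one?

H-75 and N-37 present → X-76 forms (R1).
X-76 present → M-16 forms (R4).
No rule produces M-74, and it is not given. Q-42 would need F-42 and M-19 (R2), but F-42 never forms.

M-16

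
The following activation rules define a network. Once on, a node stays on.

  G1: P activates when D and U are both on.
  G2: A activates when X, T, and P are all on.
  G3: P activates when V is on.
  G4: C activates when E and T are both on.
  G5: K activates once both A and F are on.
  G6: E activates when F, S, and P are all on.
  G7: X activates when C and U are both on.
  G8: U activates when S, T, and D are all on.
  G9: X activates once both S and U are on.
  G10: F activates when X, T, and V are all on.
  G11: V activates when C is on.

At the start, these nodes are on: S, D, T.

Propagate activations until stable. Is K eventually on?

K would need A and F (G5), but F never turns on.

No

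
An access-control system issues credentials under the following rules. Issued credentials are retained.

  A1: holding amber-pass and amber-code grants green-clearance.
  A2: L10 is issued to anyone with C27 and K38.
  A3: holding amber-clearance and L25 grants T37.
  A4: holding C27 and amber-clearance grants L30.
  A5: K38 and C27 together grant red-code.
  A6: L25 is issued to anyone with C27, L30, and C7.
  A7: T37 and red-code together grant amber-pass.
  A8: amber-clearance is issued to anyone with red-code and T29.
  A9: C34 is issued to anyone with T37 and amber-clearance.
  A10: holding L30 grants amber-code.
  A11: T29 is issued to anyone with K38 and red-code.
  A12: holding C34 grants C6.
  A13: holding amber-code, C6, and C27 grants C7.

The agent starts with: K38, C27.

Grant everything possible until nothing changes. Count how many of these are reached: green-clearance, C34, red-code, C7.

1

Holding K38 and C27 grants red-code (A5).
green-clearance would need amber-pass and amber-code (A1), but amber-pass is never granted.
C34 would need T37 and amber-clearance (A9), but T37 is never granted.
red-code: reached.
C7 would need amber-code, C6, and C27 (A13), but C6 is never granted.
Reached: red-code — 1 of the 4.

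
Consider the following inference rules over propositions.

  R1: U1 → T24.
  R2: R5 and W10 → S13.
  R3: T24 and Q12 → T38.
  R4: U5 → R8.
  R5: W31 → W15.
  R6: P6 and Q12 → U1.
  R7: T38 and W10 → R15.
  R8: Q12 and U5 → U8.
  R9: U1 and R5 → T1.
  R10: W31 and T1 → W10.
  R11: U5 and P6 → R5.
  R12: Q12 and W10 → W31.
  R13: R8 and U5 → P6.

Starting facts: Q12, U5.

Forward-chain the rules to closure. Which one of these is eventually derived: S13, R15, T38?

T38

From U5, R4 gives R8.
From R8 and U5, R13 gives P6.
P6 and Q12 hold, so U1 follows (R6).
U1 holds, so T24 follows (R1).
From T24 and Q12, R3 gives T38.
S13 would need R5 and W10 (R2), but W10 is never established. R15 would need T38 and W10 (R7), but W10 is never established.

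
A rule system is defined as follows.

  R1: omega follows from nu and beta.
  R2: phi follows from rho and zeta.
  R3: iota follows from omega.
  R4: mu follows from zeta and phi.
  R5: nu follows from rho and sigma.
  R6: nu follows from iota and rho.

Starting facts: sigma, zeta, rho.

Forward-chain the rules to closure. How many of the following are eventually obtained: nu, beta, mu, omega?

rho and zeta hold, so phi follows (R2).
From rho and sigma, R5 gives nu.
zeta and phi hold, so mu follows (R4).
nu: reached.
No rule produces beta, and it is not given.
mu: reached.
omega would need nu and beta (R1), but beta is never established.
Reached: nu and mu — 2 of the 4.

2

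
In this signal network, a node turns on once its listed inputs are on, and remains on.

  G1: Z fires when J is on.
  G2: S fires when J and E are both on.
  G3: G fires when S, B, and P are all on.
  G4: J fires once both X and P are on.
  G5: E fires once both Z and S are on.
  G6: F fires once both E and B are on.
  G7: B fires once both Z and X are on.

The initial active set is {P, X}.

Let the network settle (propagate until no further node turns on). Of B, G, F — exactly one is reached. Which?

G4: X and P on → J on.
G1: J on → Z on.
Z and X are on, so B fires (G7).
G would need S, B, and P (G3), but S never turns on. F would need E and B (G6), but E never turns on.

B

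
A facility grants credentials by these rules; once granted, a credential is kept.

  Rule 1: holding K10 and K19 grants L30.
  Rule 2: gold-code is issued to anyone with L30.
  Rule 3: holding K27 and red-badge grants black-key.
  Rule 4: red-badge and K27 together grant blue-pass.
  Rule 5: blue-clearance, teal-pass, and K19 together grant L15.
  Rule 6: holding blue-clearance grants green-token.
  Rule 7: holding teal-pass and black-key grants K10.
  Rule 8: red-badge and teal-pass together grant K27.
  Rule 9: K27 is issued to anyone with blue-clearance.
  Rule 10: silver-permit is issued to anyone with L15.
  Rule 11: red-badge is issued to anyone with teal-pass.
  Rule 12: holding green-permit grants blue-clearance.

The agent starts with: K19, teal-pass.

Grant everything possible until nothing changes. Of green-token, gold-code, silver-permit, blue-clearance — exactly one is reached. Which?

gold-code

Holding teal-pass grants red-badge (Rule 11).
Holding red-badge and teal-pass grants K27 (Rule 8).
Holding K27 and red-badge grants black-key (Rule 3).
Holding teal-pass and black-key grants K10 (Rule 7).
Holding K10 and K19 grants L30 (Rule 1).
Holding L30 grants gold-code (Rule 2).
blue-clearance would need green-permit (Rule 12), but green-permit is never granted. silver-permit would need L15 (Rule 10), but L15 is never granted. green-token would need blue-clearance (Rule 6), but blue-clearance is never granted.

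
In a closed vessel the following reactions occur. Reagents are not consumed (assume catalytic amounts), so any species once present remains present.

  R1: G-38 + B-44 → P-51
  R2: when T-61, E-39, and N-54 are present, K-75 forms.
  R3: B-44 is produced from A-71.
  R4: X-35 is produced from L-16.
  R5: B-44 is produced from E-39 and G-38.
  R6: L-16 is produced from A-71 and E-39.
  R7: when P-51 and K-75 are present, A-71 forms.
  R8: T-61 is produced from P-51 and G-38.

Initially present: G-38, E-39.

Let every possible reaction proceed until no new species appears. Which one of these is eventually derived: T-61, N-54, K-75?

T-61

E-39 and G-38 present → B-44 forms (R5).
G-38 and B-44 present → P-51 forms (R1).
P-51 and G-38 present → T-61 forms (R8).
K-75 would need T-61, E-39, and N-54 (R2), but N-54 never forms. No rule produces N-54, and it is not given.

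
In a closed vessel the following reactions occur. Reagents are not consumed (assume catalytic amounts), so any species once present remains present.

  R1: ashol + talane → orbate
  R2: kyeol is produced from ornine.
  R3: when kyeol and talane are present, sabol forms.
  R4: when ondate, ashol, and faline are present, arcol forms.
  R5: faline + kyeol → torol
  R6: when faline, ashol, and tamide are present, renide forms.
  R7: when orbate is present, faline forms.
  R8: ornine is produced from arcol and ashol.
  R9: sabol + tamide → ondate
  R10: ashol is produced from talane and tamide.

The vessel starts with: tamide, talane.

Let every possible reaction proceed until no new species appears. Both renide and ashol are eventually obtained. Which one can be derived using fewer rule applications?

ashol: talane and tamide present → ashol forms (R10). [1 rule application]
renide: talane and tamide present → ashol forms (R10). ashol and talane present → orbate forms (R1). orbate present → faline forms (R7). faline, ashol, and tamide present → renide forms (R6). [4 rule applications]
ashol needs fewer.

ashol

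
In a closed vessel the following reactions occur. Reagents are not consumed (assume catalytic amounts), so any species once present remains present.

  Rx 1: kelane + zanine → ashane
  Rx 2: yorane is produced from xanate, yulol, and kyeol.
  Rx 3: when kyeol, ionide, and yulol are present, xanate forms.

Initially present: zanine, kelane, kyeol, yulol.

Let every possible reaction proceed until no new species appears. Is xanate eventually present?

xanate would need kyeol, ionide, and yulol (Rx 3), but ionide never forms.

No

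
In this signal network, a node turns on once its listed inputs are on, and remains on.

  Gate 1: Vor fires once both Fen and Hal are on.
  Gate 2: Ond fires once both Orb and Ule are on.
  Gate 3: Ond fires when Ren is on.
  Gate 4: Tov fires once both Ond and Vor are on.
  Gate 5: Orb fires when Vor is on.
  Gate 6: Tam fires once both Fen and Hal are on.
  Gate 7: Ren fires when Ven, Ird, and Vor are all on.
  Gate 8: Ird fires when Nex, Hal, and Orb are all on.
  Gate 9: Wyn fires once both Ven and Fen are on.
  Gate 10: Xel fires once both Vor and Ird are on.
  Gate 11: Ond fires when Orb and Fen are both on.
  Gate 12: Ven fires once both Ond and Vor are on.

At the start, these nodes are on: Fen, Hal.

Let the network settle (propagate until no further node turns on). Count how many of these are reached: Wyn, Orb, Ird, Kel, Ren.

2

Fen and Hal are on, so Vor fires (Gate 1).
Gate 5: Vor on → Orb on.
Gate 11: Orb and Fen on → Ond on.
Ond and Vor are on, so Ven fires (Gate 12).
Gate 9: Ven and Fen on → Wyn on.
Wyn: reached.
Orb: reached.
Ird would need Nex, Hal, and Orb (Gate 8), but Nex never turns on.
No rule produces Kel, and it is not given.
Ren would need Ven, Ird, and Vor (Gate 7), but Ird never turns on.
Reached: Wyn and Orb — 2 of the 5.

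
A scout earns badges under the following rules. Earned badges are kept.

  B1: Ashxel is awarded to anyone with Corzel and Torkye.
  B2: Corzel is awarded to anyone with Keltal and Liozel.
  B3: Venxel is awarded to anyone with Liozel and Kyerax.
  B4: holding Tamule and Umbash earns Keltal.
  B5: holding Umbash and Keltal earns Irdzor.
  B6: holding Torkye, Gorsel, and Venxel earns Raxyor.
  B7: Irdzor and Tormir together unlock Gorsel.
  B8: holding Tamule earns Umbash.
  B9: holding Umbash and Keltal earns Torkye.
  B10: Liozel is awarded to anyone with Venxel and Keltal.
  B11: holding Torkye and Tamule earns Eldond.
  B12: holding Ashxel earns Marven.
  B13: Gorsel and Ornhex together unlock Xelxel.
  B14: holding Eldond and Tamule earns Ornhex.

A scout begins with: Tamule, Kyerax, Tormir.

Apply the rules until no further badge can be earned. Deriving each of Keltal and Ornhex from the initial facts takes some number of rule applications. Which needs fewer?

Keltal: With Tamule, Umbash is earned (B8). With Tamule and Umbash, Keltal is earned (B4). [2 rule applications]
Ornhex: With Tamule, Umbash is earned (B8). With Tamule and Umbash, Keltal is earned (B4). With Umbash and Keltal, Torkye is earned (B9). With Torkye and Tamule, Eldond is earned (B11). With Eldond and Tamule, Ornhex is earned (B14). [5 rule applications]
Keltal needs fewer.

Keltal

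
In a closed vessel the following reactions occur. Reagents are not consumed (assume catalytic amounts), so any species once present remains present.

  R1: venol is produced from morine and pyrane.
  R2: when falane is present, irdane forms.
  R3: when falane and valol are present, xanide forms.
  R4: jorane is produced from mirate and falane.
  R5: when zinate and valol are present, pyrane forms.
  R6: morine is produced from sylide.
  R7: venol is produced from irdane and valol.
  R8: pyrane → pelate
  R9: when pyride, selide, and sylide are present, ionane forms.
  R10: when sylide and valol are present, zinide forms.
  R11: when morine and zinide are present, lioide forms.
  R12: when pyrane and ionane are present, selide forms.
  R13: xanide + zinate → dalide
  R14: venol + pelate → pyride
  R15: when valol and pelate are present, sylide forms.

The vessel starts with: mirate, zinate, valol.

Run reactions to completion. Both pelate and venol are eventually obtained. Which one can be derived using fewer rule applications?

pelate

pelate: zinate and valol present → pyrane forms (R5). pyrane present → pelate forms (R8). [2 rule applications]
venol: zinate and valol present → pyrane forms (R5). pyrane present → pelate forms (R8). valol and pelate present → sylide forms (R15). sylide present → morine forms (R6). morine and pyrane present → venol forms (R1). [5 rule applications]
pelate needs fewer.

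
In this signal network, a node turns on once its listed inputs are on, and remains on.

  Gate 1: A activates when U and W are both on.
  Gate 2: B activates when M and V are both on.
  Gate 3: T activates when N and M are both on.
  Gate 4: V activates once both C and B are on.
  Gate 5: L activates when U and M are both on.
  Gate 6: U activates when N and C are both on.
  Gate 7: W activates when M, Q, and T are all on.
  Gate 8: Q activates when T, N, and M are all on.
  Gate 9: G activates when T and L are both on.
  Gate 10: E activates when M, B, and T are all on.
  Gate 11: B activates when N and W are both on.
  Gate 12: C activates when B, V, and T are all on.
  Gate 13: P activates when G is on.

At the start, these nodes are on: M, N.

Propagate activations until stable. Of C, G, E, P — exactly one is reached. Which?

E

N and M are on, so T activates (Gate 3).
T, N, and M are on, so Q activates (Gate 8).
M, Q, and T are on, so W activates (Gate 7).
Gate 11: N and W on → B on.
Gate 10: M, B, and T on → E on.
P would need G (Gate 13), but G never turns on. C would need B, V, and T (Gate 12), but V never turns on. G would need T and L (Gate 9), but L never turns on.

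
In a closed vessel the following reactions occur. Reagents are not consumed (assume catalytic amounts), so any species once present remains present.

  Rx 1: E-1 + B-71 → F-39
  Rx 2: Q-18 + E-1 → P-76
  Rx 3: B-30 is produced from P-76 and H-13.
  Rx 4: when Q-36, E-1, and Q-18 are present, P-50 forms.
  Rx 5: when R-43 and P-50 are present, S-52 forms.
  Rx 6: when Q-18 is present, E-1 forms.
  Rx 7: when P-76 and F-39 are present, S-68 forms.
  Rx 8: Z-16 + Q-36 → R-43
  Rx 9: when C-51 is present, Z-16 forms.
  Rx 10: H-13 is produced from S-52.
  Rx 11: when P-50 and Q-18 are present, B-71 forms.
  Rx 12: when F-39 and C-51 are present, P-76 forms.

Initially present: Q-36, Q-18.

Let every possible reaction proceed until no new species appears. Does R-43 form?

R-43 would need Z-16 and Q-36 (Rx 8), but Z-16 never forms.

No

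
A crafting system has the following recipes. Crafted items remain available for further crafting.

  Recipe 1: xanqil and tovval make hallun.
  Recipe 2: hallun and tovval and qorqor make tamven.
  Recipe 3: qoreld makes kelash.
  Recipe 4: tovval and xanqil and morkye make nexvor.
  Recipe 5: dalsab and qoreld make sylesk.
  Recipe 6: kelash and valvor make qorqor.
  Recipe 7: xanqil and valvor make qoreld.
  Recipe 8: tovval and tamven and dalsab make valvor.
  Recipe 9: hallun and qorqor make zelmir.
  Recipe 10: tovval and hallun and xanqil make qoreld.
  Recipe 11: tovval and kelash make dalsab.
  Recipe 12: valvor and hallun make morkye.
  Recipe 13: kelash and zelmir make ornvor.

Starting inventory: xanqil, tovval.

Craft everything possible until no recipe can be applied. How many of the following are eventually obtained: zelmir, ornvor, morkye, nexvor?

zelmir would need hallun and qorqor (Recipe 9), but qorqor is never obtained.
ornvor would need kelash and zelmir (Recipe 13), but zelmir is never obtained.
morkye would need valvor and hallun (Recipe 12), but valvor is never obtained.
nexvor would need tovval, xanqil, and morkye (Recipe 4), but morkye is never obtained.
None of the 4 are reached.

0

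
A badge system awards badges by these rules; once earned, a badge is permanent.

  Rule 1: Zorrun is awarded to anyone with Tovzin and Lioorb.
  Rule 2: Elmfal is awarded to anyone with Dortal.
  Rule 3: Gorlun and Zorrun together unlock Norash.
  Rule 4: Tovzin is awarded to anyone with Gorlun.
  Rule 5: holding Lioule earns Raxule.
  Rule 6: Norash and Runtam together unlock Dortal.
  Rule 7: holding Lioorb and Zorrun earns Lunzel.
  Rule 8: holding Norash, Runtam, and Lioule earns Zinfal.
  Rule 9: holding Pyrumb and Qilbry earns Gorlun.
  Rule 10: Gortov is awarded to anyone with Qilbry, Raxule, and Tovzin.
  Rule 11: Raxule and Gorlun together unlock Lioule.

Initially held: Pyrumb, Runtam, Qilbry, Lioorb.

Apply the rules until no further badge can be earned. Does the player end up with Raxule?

No

Raxule would need Lioule (Rule 5), but Lioule is never earned.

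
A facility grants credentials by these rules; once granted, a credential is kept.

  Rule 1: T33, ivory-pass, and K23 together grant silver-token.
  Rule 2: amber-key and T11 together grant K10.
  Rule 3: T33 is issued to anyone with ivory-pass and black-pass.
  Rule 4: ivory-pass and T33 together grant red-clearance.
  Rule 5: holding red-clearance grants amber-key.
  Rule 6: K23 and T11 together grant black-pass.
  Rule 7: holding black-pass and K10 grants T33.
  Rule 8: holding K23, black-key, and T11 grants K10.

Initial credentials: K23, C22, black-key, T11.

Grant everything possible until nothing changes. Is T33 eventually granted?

Yes

Holding K23, black-key, and T11 grants K10 (Rule 8).
Holding K23 and T11 grants black-pass (Rule 6).
Holding black-pass and K10 grants T33 (Rule 7).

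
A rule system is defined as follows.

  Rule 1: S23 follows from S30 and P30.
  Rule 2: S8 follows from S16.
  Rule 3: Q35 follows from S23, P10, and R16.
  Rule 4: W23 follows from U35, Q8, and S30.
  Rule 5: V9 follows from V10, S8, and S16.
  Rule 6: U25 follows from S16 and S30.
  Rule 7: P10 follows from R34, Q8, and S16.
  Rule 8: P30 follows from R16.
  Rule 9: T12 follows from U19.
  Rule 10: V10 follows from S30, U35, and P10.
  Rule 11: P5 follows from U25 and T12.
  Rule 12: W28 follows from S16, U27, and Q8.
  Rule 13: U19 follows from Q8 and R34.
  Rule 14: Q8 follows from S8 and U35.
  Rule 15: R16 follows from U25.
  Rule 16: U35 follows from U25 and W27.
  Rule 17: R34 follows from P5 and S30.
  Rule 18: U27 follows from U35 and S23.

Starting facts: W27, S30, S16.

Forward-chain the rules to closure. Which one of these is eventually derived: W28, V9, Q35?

From S16, Rule 2 gives S8.
S16 and S30 hold, so U25 follows (Rule 6).
U25 holds, so R16 follows (Rule 15).
From U25 and W27, Rule 16 gives U35.
From R16, Rule 8 gives P30.
S8 and U35 hold, so Q8 follows (Rule 14).
From S30 and P30, Rule 1 gives S23.
U35 and S23 hold, so U27 follows (Rule 18).
From S16, U27, and Q8, Rule 12 gives W28.
V9 would need V10, S8, and S16 (Rule 5), but V10 is never established. Q35 would need S23, P10, and R16 (Rule 3), but P10 is never established.

W28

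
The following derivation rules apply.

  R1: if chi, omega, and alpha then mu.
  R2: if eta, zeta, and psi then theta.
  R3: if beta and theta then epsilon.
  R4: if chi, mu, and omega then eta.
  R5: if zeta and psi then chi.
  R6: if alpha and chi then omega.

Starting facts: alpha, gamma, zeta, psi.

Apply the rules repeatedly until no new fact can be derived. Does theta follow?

Yes

From zeta and psi, R5 gives chi.
From alpha and chi, R6 gives omega.
chi, omega, and alpha hold, so mu follows (R1).
From chi, mu, and omega, R4 gives eta.
From eta, zeta, and psi, R2 gives theta.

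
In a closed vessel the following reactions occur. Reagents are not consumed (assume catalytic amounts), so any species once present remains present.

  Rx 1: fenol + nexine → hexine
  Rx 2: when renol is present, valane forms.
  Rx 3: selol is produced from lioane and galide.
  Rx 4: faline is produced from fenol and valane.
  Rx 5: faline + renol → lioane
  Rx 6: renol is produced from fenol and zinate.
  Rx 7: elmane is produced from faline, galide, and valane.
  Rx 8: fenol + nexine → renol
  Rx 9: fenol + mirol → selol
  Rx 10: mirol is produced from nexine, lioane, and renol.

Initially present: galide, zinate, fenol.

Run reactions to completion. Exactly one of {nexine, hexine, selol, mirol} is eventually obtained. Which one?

selol

fenol and zinate present → renol forms (Rx 6).
renol present → valane forms (Rx 2).
fenol and valane present → faline forms (Rx 4).
faline and renol present → lioane forms (Rx 5).
lioane and galide present → selol forms (Rx 3).
No rule produces nexine, and it is not given. hexine would need fenol and nexine (Rx 1), but nexine never forms. mirol would need nexine, lioane, and renol (Rx 10), but nexine never forms.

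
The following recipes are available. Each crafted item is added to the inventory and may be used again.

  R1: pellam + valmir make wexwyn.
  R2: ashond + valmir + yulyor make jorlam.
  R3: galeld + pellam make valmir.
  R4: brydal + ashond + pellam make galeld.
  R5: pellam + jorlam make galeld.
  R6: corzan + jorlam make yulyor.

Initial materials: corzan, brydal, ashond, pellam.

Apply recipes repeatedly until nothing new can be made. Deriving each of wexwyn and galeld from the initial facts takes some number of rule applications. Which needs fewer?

galeld

galeld: Using R4, brydal, ashond, and pellam make galeld. [1 rule application]
wexwyn: brydal + ashond + pellam → galeld (R4). galeld + pellam → valmir (R3). pellam + valmir → wexwyn (R1). [3 rule applications]
galeld needs fewer.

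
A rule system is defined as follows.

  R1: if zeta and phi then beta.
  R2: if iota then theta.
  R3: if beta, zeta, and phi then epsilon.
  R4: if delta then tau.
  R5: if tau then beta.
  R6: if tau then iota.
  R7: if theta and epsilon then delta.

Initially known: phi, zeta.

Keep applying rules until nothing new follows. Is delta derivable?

No

delta would need theta and epsilon (R7), but theta is never established.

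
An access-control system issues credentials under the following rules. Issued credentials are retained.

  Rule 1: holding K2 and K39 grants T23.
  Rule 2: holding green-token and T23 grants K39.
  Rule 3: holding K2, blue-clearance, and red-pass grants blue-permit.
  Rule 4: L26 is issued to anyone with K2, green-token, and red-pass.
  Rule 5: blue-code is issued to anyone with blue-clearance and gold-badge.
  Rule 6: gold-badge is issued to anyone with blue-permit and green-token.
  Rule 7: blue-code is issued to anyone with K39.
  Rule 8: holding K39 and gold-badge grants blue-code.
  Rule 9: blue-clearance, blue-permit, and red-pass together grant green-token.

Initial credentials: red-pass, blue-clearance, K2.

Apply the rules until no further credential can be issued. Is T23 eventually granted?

No

T23 would need K2 and K39 (Rule 1), but K39 is never granted.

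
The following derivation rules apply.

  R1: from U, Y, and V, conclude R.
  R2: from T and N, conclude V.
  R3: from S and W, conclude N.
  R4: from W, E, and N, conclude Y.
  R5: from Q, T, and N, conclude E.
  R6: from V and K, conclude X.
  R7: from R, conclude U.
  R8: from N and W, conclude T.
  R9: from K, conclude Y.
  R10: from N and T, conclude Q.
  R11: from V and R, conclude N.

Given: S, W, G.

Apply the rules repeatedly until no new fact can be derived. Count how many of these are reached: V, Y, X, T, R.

3

From S and W, R3 gives N.
N and W hold, so T follows (R8).
N and T hold, so Q follows (R10).
T and N hold, so V follows (R2).
Q, T, and N hold, so E follows (R5).
From W, E, and N, R4 gives Y.
V: reached.
Y: reached.
X would need V and K (R6), but K is never established.
T: reached.
R would need U, Y, and V (R1), but U is never established.
Reached: V, Y, and T — 3 of the 5.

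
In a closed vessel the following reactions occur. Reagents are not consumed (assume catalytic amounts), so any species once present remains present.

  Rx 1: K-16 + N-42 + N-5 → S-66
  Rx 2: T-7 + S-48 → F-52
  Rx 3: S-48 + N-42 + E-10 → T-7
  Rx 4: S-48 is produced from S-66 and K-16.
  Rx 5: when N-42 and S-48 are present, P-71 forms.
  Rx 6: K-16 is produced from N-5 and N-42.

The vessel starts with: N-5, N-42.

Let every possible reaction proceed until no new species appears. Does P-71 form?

N-5 and N-42 present → K-16 forms (Rx 6).
K-16, N-42, and N-5 present → S-66 forms (Rx 1).
S-66 and K-16 present → S-48 forms (Rx 4).
N-42 and S-48 present → P-71 forms (Rx 5).

Yes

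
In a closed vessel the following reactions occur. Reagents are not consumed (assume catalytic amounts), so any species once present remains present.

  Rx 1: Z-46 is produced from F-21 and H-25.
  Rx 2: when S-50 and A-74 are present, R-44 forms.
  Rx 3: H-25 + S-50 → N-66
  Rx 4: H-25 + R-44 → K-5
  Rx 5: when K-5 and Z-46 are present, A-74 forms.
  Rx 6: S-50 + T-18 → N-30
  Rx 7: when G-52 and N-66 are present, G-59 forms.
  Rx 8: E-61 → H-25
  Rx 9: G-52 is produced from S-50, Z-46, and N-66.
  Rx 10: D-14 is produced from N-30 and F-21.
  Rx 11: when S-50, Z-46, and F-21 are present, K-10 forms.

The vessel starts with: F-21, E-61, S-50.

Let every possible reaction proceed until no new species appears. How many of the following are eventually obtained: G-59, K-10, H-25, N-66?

E-61 present → H-25 forms (Rx 8).
F-21 and H-25 present → Z-46 forms (Rx 1).
H-25 and S-50 present → N-66 forms (Rx 3).
S-50, Z-46, and F-21 present → K-10 forms (Rx 11).
S-50, Z-46, and N-66 present → G-52 forms (Rx 9).
G-52 and N-66 present → G-59 forms (Rx 7).
G-59: reached.
K-10: reached.
H-25: reached.
N-66: reached.
All 4 are reached.

4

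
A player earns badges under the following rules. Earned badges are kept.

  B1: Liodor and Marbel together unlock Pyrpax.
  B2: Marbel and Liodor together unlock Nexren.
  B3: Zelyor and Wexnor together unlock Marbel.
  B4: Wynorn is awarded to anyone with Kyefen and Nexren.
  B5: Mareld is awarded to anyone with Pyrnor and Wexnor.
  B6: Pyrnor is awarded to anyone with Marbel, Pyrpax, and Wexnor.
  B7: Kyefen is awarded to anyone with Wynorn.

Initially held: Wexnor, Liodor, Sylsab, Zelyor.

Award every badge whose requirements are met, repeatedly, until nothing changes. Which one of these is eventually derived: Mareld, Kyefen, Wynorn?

Mareld

With Zelyor and Wexnor, Marbel is earned (B3).
With Liodor and Marbel, Pyrpax is earned (B1).
With Marbel, Pyrpax, and Wexnor, Pyrnor is earned (B6).
With Pyrnor and Wexnor, Mareld is earned (B5).
Kyefen would need Wynorn (B7), but Wynorn is never earned. Wynorn would need Kyefen and Nexren (B4), but Kyefen is never earned.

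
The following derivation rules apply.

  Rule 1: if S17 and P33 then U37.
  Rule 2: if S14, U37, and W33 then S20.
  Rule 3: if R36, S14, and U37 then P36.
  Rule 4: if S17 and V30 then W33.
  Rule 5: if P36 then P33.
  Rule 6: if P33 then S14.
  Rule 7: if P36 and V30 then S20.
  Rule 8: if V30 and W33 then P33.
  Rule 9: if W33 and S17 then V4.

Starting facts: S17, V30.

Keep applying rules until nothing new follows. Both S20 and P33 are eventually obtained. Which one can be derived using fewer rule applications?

P33

P33: S17 and V30 hold, so W33 follows (Rule 4). V30 and W33 hold, so P33 follows (Rule 8). [2 rule applications]
S20: From S17 and V30, Rule 4 gives W33. V30 and W33 hold, so P33 follows (Rule 8). P33 holds, so S14 follows (Rule 6). S17 and P33 hold, so U37 follows (Rule 1). From S14, U37, and W33, Rule 2 gives S20. [5 rule applications]
P33 needs fewer.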